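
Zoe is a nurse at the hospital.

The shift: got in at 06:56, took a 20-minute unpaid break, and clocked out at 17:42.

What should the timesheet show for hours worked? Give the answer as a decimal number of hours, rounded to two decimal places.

10.43 hours

The shift: 06:56–17:42 = 10 h 46 min; less 20 min break → 10 h 26 min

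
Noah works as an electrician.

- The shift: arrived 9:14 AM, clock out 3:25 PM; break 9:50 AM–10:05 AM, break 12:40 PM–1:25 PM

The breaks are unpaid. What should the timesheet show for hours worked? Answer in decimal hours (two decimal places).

The shift: 9:14 AM–3:25 PM = 6 h 11 min; less 60 min break → 5 h 11 min

5.18 hours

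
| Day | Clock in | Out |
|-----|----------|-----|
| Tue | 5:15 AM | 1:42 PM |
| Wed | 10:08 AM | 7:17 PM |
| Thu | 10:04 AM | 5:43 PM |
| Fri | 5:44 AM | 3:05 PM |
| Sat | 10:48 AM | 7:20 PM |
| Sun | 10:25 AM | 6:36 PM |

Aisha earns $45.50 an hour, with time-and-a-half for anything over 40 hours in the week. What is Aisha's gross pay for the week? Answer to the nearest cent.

$2592.36

Tue: 5:15 AM–1:42 PM = 8 h 27 min
Wed: 10:08 AM–7:17 PM = 9 h 9 min
Thu: 10:04 AM–5:43 PM = 7 h 39 min
Fri: 5:44 AM–3:05 PM = 9 h 21 min
Sat: 10:48 AM–7:20 PM = 8 h 32 min
Sun: 10:25 AM–6:36 PM = 8 h 11 min
Total worked: 51 h 19 min = 3079 min.
Regular 40 h 0 min = 2400 min at $45.50/h; overtime 11 h 19 min = 679 min at $68.25/h.
Pay = (2400 × $45.50 + 679 × $68.25) ÷ 60 = $2592.36.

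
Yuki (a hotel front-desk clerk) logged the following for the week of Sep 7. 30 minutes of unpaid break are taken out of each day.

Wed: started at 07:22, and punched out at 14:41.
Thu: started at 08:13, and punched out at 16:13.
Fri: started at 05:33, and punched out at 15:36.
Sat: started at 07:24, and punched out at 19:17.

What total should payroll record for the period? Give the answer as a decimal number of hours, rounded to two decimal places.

35.25 hours

Wed: 07:22–14:41 = 7 h 19 min; less 30 min break → 6 h 49 min
Thu: 08:13–16:13 = 8 h 0 min; less 30 min break → 7 h 30 min
Fri: 05:33–15:36 = 10 h 3 min; less 30 min break → 9 h 33 min
Sat: 07:24–19:17 = 11 h 53 min; less 30 min break → 11 h 23 min
Total: 6 h 49 min + 7 h 30 min + 9 h 33 min + 11 h 23 min = 35 h 15 min.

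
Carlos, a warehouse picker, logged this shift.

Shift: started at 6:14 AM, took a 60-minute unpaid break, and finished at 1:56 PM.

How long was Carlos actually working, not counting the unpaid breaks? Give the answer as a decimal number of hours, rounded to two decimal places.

Shift: 6:14 AM–1:56 PM = 7 h 42 min; less 60 min break → 6 h 42 min

6.70 hours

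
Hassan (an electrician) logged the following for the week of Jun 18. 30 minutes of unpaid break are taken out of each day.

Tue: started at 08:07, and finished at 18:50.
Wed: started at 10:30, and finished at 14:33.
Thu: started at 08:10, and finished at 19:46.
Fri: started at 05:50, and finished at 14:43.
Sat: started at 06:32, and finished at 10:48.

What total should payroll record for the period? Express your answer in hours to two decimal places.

37.02 hours

Tue: 08:07–18:50 = 10 h 43 min; less 30 min break → 10 h 13 min
Wed: 10:30–14:33 = 4 h 3 min; less 30 min break → 3 h 33 min
Thu: 08:10–19:46 = 11 h 36 min; less 30 min break → 11 h 6 min
Fri: 05:50–14:43 = 8 h 53 min; less 30 min break → 8 h 23 min
Sat: 06:32–10:48 = 4 h 16 min; less 30 min break → 3 h 46 min
Total: 10 h 13 min + 3 h 33 min + 11 h 6 min + 8 h 23 min + 3 h 46 min = 37 h 1 min.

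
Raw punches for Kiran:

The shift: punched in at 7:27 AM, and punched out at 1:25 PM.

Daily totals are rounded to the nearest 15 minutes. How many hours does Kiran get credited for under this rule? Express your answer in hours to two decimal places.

The shift: 7:27 AM–1:25 PM = 5 h 58 min → rounds to 6 h 0 min

6.00 hours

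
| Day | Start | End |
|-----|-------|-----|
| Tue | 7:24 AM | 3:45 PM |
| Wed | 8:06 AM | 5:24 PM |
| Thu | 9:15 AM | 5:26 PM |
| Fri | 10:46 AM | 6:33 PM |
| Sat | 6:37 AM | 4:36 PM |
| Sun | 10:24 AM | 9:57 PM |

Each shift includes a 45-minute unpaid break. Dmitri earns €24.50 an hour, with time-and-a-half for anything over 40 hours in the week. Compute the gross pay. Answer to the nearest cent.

€1371.39

Tue: 7:24 AM–3:45 PM = 8 h 21 min; less 45 min break → 7 h 36 min
Wed: 8:06 AM–5:24 PM = 9 h 18 min; less 45 min break → 8 h 33 min
Thu: 9:15 AM–5:26 PM = 8 h 11 min; less 45 min break → 7 h 26 min
Fri: 10:46 AM–6:33 PM = 7 h 47 min; less 45 min break → 7 h 2 min
Sat: 6:37 AM–4:36 PM = 9 h 59 min; less 45 min break → 9 h 14 min
Sun: 10:24 AM–9:57 PM = 11 h 33 min; less 45 min break → 10 h 48 min
Total worked: 50 h 39 min = 3039 min.
Regular 40 h 0 min = 2400 min at €24.50/h; overtime 10 h 39 min = 639 min at €36.75/h.
Pay = (2400 × €24.50 + 639 × €36.75) ÷ 60 = €1371.39.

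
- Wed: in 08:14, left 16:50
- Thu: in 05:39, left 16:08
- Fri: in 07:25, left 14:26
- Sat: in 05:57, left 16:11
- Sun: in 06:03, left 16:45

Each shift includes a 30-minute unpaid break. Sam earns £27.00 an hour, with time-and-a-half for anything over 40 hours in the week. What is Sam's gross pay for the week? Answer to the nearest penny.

Wed: 08:14–16:50 = 8 h 36 min; less 30 min break → 8 h 6 min
Thu: 05:39–16:08 = 10 h 29 min; less 30 min break → 9 h 59 min
Fri: 07:25–14:26 = 7 h 1 min; less 30 min break → 6 h 31 min
Sat: 05:57–16:11 = 10 h 14 min; less 30 min break → 9 h 44 min
Sun: 06:03–16:45 = 10 h 42 min; less 30 min break → 10 h 12 min
Total worked: 44 h 32 min = 2672 min.
Regular 40 h 0 min = 2400 min at £27.00/h; overtime 4 h 32 min = 272 min at £40.50/h.
Pay = (2400 × £27.00 + 272 × £40.50) ÷ 60 = £1263.60.

£1263.60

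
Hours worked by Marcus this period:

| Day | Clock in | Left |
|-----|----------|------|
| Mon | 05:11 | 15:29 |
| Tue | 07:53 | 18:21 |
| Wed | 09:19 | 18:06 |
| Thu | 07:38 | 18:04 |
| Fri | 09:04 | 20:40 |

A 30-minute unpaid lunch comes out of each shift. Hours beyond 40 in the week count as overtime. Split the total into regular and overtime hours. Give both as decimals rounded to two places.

Mon: 05:11–15:29 = 10 h 18 min; less 30 min break → 9 h 48 min
Tue: 07:53–18:21 = 10 h 28 min; less 30 min break → 9 h 58 min
Wed: 09:19–18:06 = 8 h 47 min; less 30 min break → 8 h 17 min
Thu: 07:38–18:04 = 10 h 26 min; less 30 min break → 9 h 56 min
Fri: 09:04–20:40 = 11 h 36 min; less 30 min break → 11 h 6 min
Total worked: 49 h 5 min = 49.08 h.
Threshold 40 h → overtime 9 h 5 min, regular 40 h 0 min.

Regular 40.00 hours, overtime 9.08 hours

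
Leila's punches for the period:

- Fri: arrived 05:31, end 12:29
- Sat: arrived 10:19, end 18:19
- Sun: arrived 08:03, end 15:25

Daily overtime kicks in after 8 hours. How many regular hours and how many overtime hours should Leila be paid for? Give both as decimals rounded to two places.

Fri: 05:31–12:29 = 6 h 58 min
Sat: 10:19–18:19 = 8 h 0 min
Sun: 08:03–15:25 = 7 h 22 min
Fri reg 6 h 58 min / OT 0 h 0 min; Sat reg 8 h 0 min / OT 0 h 0 min; Sun reg 7 h 22 min / OT 0 h 0 min.
Totals: regular 22 h 20 min, overtime 0 h 0 min.

Regular 22.33 hours, overtime 0.00 hours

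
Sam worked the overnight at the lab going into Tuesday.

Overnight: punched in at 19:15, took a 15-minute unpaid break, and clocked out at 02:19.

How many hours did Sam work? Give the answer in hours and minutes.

6 h 49 min

Overnight: 19:15 → midnight = 4 h 45 min; midnight → 02:19 = 2 h 19 min; span 7 h 4 min; less 15 min break → 6 h 49 min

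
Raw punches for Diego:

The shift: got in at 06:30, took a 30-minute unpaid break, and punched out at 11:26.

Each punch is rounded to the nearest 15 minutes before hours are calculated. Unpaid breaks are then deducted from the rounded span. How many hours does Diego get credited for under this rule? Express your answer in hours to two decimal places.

4.50 hours

The shift: in 06:30→06:30, out 11:26→11:30; 5 h 0 min − 30 min = 4 h 30 min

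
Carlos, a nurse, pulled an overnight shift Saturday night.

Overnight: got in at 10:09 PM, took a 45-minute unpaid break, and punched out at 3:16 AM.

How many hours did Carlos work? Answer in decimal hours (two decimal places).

Overnight: 10:09 PM → midnight = 1 h 51 min; midnight → 3:16 AM = 3 h 16 min; span 5 h 7 min; less 45 min break → 4 h 22 min

4.37 hours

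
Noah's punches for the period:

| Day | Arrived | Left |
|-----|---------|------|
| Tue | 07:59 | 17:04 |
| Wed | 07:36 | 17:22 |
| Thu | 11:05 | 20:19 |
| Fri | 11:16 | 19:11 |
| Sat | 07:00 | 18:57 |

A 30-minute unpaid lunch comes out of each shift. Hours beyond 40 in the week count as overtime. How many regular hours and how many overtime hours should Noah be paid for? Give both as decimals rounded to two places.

Tue: 07:59–17:04 = 9 h 5 min; less 30 min break → 8 h 35 min
Wed: 07:36–17:22 = 9 h 46 min; less 30 min break → 9 h 16 min
Thu: 11:05–20:19 = 9 h 14 min; less 30 min break → 8 h 44 min
Fri: 11:16–19:11 = 7 h 55 min; less 30 min break → 7 h 25 min
Sat: 07:00–18:57 = 11 h 57 min; less 30 min break → 11 h 27 min
Total worked: 45 h 27 min = 45.45 h.
Threshold 40 h → overtime 5 h 27 min, regular 40 h 0 min.

Regular 40.00 hours, overtime 5.45 hours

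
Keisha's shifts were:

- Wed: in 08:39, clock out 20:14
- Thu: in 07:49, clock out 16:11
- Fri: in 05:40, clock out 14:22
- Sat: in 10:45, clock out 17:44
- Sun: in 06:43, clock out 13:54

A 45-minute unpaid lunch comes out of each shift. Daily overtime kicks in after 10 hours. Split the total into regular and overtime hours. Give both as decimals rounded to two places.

Regular 38.23 hours, overtime 0.83 hours

Wed: 08:39–20:14 = 11 h 35 min; less 45 min break → 10 h 50 min
Thu: 07:49–16:11 = 8 h 22 min; less 45 min break → 7 h 37 min
Fri: 05:40–14:22 = 8 h 42 min; less 45 min break → 7 h 57 min
Sat: 10:45–17:44 = 6 h 59 min; less 45 min break → 6 h 14 min
Sun: 06:43–13:54 = 7 h 11 min; less 45 min break → 6 h 26 min
Wed reg 10 h 0 min / OT 0 h 50 min; Thu reg 7 h 37 min / OT 0 h 0 min; Fri reg 7 h 57 min / OT 0 h 0 min; Sat reg 6 h 14 min / OT 0 h 0 min; Sun reg 6 h 26 min / OT 0 h 0 min.
Totals: regular 38 h 14 min, overtime 0 h 50 min.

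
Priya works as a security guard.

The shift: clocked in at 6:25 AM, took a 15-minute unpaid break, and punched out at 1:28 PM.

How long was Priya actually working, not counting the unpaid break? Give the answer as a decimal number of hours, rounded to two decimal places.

6.80 hours

The shift: 6:25 AM–1:28 PM = 7 h 3 min; less 15 min break → 6 h 48 min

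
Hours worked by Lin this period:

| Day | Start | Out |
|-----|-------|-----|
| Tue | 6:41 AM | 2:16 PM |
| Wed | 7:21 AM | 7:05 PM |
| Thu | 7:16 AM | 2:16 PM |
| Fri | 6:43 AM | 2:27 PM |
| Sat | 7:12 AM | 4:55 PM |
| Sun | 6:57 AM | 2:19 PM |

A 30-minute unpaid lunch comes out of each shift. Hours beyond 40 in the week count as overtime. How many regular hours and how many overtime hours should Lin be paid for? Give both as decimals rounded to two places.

Regular 40.00 hours, overtime 8.13 hours

Tue: 6:41 AM–2:16 PM = 7 h 35 min; less 30 min break → 7 h 5 min
Wed: 7:21 AM–7:05 PM = 11 h 44 min; less 30 min break → 11 h 14 min
Thu: 7:16 AM–2:16 PM = 7 h 0 min; less 30 min break → 6 h 30 min
Fri: 6:43 AM–2:27 PM = 7 h 44 min; less 30 min break → 7 h 14 min
Sat: 7:12 AM–4:55 PM = 9 h 43 min; less 30 min break → 9 h 13 min
Sun: 6:57 AM–2:19 PM = 7 h 22 min; less 30 min break → 6 h 52 min
Total worked: 48 h 8 min = 48.13 h.
Threshold 40 h → overtime 8 h 8 min, regular 40 h 0 min.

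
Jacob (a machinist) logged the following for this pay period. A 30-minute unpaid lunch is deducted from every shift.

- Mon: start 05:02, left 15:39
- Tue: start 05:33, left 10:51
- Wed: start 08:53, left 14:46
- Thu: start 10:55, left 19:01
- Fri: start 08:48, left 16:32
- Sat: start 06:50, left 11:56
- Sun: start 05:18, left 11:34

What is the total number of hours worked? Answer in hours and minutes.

45 h 30 min

Mon: 05:02–15:39 = 10 h 37 min; less 30 min break → 10 h 7 min
Tue: 05:33–10:51 = 5 h 18 min; less 30 min break → 4 h 48 min
Wed: 08:53–14:46 = 5 h 53 min; less 30 min break → 5 h 23 min
Thu: 10:55–19:01 = 8 h 6 min; less 30 min break → 7 h 36 min
Fri: 08:48–16:32 = 7 h 44 min; less 30 min break → 7 h 14 min
Sat: 06:50–11:56 = 5 h 6 min; less 30 min break → 4 h 36 min
Sun: 05:18–11:34 = 6 h 16 min; less 30 min break → 5 h 46 min
Total: 10 h 7 min + 4 h 48 min + 5 h 23 min + 7 h 36 min + 7 h 14 min + 4 h 36 min + 5 h 46 min = 45 h 30 min.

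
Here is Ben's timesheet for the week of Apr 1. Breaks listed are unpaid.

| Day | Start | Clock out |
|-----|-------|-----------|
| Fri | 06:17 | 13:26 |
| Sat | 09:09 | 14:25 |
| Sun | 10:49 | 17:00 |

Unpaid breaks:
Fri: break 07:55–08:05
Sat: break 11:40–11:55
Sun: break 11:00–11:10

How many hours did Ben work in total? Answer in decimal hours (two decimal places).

Fri: 06:17–13:26 = 7 h 9 min; less 10 min break → 6 h 59 min
Sat: 09:09–14:25 = 5 h 16 min; less 15 min break → 5 h 1 min
Sun: 10:49–17:00 = 6 h 11 min; less 10 min break → 6 h 1 min
Total: 6 h 59 min + 5 h 1 min + 6 h 1 min = 18 h 1 min.

18.02 hours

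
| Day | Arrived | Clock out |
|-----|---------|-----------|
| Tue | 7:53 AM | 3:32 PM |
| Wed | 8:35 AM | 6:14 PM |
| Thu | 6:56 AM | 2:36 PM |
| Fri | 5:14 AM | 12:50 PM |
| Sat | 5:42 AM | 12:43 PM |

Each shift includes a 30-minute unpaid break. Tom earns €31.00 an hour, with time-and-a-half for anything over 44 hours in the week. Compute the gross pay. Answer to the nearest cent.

€1149.58

Tue: 7:53 AM–3:32 PM = 7 h 39 min; less 30 min break → 7 h 9 min
Wed: 8:35 AM–6:14 PM = 9 h 39 min; less 30 min break → 9 h 9 min
Thu: 6:56 AM–2:36 PM = 7 h 40 min; less 30 min break → 7 h 10 min
Fri: 5:14 AM–12:50 PM = 7 h 36 min; less 30 min break → 7 h 6 min
Sat: 5:42 AM–12:43 PM = 7 h 1 min; less 30 min break → 6 h 31 min
Total worked: 37 h 5 min = 2225 min.
Regular 37 h 5 min = 2225 min at €31.00/h; overtime 0 h 0 min = 0 min at €46.50/h.
Pay = (2225 × €31.00 + 0 × €46.50) ÷ 60 = €1149.58.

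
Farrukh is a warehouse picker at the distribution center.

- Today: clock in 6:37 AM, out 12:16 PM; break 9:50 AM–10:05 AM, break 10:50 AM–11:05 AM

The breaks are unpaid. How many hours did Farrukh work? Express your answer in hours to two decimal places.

5.15 hours

Today: 6:37 AM–12:16 PM = 5 h 39 min; less 30 min break → 5 h 9 min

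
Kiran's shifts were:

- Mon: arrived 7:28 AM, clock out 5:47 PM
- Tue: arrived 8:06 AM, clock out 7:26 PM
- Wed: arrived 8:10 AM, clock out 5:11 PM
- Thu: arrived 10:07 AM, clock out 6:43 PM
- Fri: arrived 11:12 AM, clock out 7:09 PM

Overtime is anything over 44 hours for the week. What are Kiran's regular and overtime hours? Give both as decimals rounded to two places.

Regular 44.00 hours, overtime 3.22 hours

Mon: 7:28 AM–5:47 PM = 10 h 19 min
Tue: 8:06 AM–7:26 PM = 11 h 20 min
Wed: 8:10 AM–5:11 PM = 9 h 1 min
Thu: 10:07 AM–6:43 PM = 8 h 36 min
Fri: 11:12 AM–7:09 PM = 7 h 57 min
Total worked: 47 h 13 min = 47.22 h.
Threshold 44 h → overtime 3 h 13 min, regular 44 h 0 min.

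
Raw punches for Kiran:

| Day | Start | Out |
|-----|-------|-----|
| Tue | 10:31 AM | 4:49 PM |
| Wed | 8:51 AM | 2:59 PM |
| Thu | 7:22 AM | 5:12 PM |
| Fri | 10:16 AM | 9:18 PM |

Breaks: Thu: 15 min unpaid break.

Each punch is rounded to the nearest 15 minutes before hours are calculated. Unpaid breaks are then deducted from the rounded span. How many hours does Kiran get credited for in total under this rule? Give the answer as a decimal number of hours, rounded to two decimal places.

33.25 hours

Tue: in 10:31 AM→10:30 AM, out 4:49 PM→4:45 PM; 6 h 15 min
Wed: in 8:51 AM→8:45 AM, out 2:59 PM→3:00 PM; 6 h 15 min
Thu: in 7:22 AM→7:15 AM, out 5:12 PM→5:15 PM; 10 h 0 min − 15 min = 9 h 45 min
Fri: in 10:16 AM→10:15 AM, out 9:18 PM→9:15 PM; 11 h 0 min
Total credited: 33 h 15 min.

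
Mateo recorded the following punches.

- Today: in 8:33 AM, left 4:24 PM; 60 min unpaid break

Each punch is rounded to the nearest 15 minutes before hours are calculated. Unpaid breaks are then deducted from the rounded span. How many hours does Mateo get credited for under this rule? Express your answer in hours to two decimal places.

Today: in 8:33 AM→8:30 AM, out 4:24 PM→4:30 PM; 8 h 0 min − 60 min = 7 h 0 min

7.00 hours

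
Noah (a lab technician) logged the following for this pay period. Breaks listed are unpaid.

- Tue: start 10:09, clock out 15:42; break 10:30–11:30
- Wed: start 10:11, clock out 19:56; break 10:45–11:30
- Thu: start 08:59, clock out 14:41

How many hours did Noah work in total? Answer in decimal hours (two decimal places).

19.25 hours

Tue: 10:09–15:42 = 5 h 33 min; less 60 min break → 4 h 33 min
Wed: 10:11–19:56 = 9 h 45 min; less 45 min break → 9 h 0 min
Thu: 08:59–14:41 = 5 h 42 min
Total: 4 h 33 min + 9 h 0 min + 5 h 42 min = 19 h 15 min.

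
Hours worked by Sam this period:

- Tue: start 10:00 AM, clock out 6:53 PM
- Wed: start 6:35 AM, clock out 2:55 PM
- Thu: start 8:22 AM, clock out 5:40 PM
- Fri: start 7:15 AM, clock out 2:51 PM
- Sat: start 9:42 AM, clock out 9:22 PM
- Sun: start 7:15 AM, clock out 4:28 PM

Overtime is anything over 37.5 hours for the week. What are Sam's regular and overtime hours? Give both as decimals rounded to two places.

Regular 37.50 hours, overtime 17.50 hours

Tue: 10:00 AM–6:53 PM = 8 h 53 min
Wed: 6:35 AM–2:55 PM = 8 h 20 min
Thu: 8:22 AM–5:40 PM = 9 h 18 min
Fri: 7:15 AM–2:51 PM = 7 h 36 min
Sat: 9:42 AM–9:22 PM = 11 h 40 min
Sun: 7:15 AM–4:28 PM = 9 h 13 min
Total worked: 55 h 0 min = 55.00 h.
Threshold 37.5 h → overtime 17 h 30 min, regular 37 h 30 min.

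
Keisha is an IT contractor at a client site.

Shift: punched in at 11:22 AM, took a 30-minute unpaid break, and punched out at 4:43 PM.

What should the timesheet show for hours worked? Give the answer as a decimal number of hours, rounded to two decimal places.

4.85 hours

Shift: 11:22 AM–4:43 PM = 5 h 21 min; less 30 min break → 4 h 51 min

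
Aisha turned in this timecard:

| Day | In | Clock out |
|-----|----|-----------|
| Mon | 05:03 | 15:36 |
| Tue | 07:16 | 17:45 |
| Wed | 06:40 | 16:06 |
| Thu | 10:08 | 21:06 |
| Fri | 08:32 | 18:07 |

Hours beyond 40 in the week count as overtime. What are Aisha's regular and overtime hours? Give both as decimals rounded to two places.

Regular 40.00 hours, overtime 11.02 hours

Mon: 05:03–15:36 = 10 h 33 min
Tue: 07:16–17:45 = 10 h 29 min
Wed: 06:40–16:06 = 9 h 26 min
Thu: 10:08–21:06 = 10 h 58 min
Fri: 08:32–18:07 = 9 h 35 min
Total worked: 51 h 1 min = 51.02 h.
Threshold 40 h → overtime 11 h 1 min, regular 40 h 0 min.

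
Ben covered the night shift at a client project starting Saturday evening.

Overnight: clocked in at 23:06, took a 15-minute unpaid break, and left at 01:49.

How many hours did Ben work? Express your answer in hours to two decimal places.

Overnight: 23:06 → midnight = 0 h 54 min; midnight → 01:49 = 1 h 49 min; span 2 h 43 min; less 15 min break → 2 h 28 min

2.47 hours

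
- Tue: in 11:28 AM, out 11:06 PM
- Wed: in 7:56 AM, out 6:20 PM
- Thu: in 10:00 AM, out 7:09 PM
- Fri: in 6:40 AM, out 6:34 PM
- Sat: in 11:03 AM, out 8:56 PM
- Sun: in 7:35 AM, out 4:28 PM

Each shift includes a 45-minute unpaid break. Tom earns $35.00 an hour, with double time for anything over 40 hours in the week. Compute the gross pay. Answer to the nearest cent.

$2614.50

Tue: 11:28 AM–11:06 PM = 11 h 38 min; less 45 min break → 10 h 53 min
Wed: 7:56 AM–6:20 PM = 10 h 24 min; less 45 min break → 9 h 39 min
Thu: 10:00 AM–7:09 PM = 9 h 9 min; less 45 min break → 8 h 24 min
Fri: 6:40 AM–6:34 PM = 11 h 54 min; less 45 min break → 11 h 9 min
Sat: 11:03 AM–8:56 PM = 9 h 53 min; less 45 min break → 9 h 8 min
Sun: 7:35 AM–4:28 PM = 8 h 53 min; less 45 min break → 8 h 8 min
Total worked: 57 h 21 min = 3441 min.
Regular 40 h 0 min = 2400 min at $35.00/h; overtime 17 h 21 min = 1041 min at $70.00/h.
Pay = (2400 × $35.00 + 1041 × $70.00) ÷ 60 = $2614.50.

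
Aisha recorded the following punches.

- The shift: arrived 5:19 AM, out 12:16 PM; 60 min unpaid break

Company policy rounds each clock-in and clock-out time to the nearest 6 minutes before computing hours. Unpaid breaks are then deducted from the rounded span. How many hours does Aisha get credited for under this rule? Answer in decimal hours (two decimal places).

The shift: in 5:19 AM→5:18 AM, out 12:16 PM→12:18 PM; 7 h 0 min − 60 min = 6 h 0 min

6.00 hours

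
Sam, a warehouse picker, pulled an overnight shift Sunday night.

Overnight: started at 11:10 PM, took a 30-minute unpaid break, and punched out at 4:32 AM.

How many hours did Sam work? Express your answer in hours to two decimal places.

4.87 hours

Overnight: 11:10 PM → midnight = 0 h 50 min; midnight → 4:32 AM = 4 h 32 min; span 5 h 22 min; less 30 min break → 4 h 52 min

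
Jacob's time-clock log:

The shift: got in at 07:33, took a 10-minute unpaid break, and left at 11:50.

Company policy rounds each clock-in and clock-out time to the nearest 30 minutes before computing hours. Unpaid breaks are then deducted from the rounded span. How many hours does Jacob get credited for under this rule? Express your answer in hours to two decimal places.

The shift: in 07:33→07:30, out 11:50→12:00; 4 h 30 min − 10 min = 4 h 20 min

4.33 hours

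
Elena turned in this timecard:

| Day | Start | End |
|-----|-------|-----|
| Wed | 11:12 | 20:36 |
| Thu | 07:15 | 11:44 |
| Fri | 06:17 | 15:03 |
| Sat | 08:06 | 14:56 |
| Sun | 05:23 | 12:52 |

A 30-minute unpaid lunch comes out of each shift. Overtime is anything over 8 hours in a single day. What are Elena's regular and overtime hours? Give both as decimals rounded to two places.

Wed: 11:12–20:36 = 9 h 24 min; less 30 min break → 8 h 54 min
Thu: 07:15–11:44 = 4 h 29 min; less 30 min break → 3 h 59 min
Fri: 06:17–15:03 = 8 h 46 min; less 30 min break → 8 h 16 min
Sat: 08:06–14:56 = 6 h 50 min; less 30 min break → 6 h 20 min
Sun: 05:23–12:52 = 7 h 29 min; less 30 min break → 6 h 59 min
Wed reg 8 h 0 min / OT 0 h 54 min; Thu reg 3 h 59 min / OT 0 h 0 min; Fri reg 8 h 0 min / OT 0 h 16 min; Sat reg 6 h 20 min / OT 0 h 0 min; Sun reg 6 h 59 min / OT 0 h 0 min.
Totals: regular 33 h 18 min, overtime 1 h 10 min.

Regular 33.30 hours, overtime 1.17 hours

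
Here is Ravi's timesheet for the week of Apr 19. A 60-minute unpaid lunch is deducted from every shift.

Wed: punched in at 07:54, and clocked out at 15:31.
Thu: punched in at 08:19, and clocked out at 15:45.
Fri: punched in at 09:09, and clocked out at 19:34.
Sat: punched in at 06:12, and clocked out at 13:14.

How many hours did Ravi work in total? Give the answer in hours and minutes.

28 h 30 min

Wed: 07:54–15:31 = 7 h 37 min; less 60 min break → 6 h 37 min
Thu: 08:19–15:45 = 7 h 26 min; less 60 min break → 6 h 26 min
Fri: 09:09–19:34 = 10 h 25 min; less 60 min break → 9 h 25 min
Sat: 06:12–13:14 = 7 h 2 min; less 60 min break → 6 h 2 min
Total: 6 h 37 min + 6 h 26 min + 9 h 25 min + 6 h 2 min = 28 h 30 min.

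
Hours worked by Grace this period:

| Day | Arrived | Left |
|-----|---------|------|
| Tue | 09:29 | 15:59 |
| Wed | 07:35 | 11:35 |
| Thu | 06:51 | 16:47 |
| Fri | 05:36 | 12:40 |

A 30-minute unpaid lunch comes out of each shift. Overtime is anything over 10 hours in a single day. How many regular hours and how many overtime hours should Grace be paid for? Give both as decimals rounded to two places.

Tue: 09:29–15:59 = 6 h 30 min; less 30 min break → 6 h 0 min
Wed: 07:35–11:35 = 4 h 0 min; less 30 min break → 3 h 30 min
Thu: 06:51–16:47 = 9 h 56 min; less 30 min break → 9 h 26 min
Fri: 05:36–12:40 = 7 h 4 min; less 30 min break → 6 h 34 min
Tue reg 6 h 0 min / OT 0 h 0 min; Wed reg 3 h 30 min / OT 0 h 0 min; Thu reg 9 h 26 min / OT 0 h 0 min; Fri reg 6 h 34 min / OT 0 h 0 min.
Totals: regular 25 h 30 min, overtime 0 h 0 min.

Regular 25.50 hours, overtime 0.00 hours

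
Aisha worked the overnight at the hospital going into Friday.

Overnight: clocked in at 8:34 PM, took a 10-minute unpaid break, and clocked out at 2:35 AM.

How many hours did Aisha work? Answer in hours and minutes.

5 h 51 min

Overnight: 8:34 PM → midnight = 3 h 26 min; midnight → 2:35 AM = 2 h 35 min; span 6 h 1 min; less 10 min break → 5 h 51 min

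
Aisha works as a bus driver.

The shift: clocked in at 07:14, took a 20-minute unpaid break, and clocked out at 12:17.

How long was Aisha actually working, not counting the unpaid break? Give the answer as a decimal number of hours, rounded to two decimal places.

The shift: 07:14–12:17 = 5 h 3 min; less 20 min break → 4 h 43 min

4.72 hours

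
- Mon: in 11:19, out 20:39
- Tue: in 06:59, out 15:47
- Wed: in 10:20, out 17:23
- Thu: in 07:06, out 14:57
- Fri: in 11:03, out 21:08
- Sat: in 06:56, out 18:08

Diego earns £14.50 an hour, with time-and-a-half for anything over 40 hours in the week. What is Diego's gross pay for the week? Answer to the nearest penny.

£891.39

Mon: 11:19–20:39 = 9 h 20 min
Tue: 06:59–15:47 = 8 h 48 min
Wed: 10:20–17:23 = 7 h 3 min
Thu: 07:06–14:57 = 7 h 51 min
Fri: 11:03–21:08 = 10 h 5 min
Sat: 06:56–18:08 = 11 h 12 min
Total worked: 54 h 19 min = 3259 min.
Regular 40 h 0 min = 2400 min at £14.50/h; overtime 14 h 19 min = 859 min at £21.75/h.
Pay = (2400 × £14.50 + 859 × £21.75) ÷ 60 = £891.39.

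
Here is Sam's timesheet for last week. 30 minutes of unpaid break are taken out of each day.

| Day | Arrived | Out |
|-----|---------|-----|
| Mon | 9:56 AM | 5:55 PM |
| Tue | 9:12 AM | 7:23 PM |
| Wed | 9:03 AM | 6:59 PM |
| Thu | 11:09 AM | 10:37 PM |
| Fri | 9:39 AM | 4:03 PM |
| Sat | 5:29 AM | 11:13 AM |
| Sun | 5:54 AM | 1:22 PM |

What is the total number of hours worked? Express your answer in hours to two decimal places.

55.67 hours

Mon: 9:56 AM–5:55 PM = 7 h 59 min; less 30 min break → 7 h 29 min
Tue: 9:12 AM–7:23 PM = 10 h 11 min; less 30 min break → 9 h 41 min
Wed: 9:03 AM–6:59 PM = 9 h 56 min; less 30 min break → 9 h 26 min
Thu: 11:09 AM–10:37 PM = 11 h 28 min; less 30 min break → 10 h 58 min
Fri: 9:39 AM–4:03 PM = 6 h 24 min; less 30 min break → 5 h 54 min
Sat: 5:29 AM–11:13 AM = 5 h 44 min; less 30 min break → 5 h 14 min
Sun: 5:54 AM–1:22 PM = 7 h 28 min; less 30 min break → 6 h 58 min
Total: 7 h 29 min + 9 h 41 min + 9 h 26 min + 10 h 58 min + 5 h 54 min + 5 h 14 min + 6 h 58 min = 55 h 40 min.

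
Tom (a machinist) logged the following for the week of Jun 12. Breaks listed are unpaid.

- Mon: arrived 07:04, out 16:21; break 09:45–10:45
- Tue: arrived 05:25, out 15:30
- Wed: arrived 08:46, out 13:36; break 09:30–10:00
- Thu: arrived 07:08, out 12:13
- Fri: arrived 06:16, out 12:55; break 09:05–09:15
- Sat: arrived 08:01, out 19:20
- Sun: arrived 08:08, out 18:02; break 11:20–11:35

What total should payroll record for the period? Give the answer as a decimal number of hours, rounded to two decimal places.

Mon: 07:04–16:21 = 9 h 17 min; less 60 min break → 8 h 17 min
Tue: 05:25–15:30 = 10 h 5 min
Wed: 08:46–13:36 = 4 h 50 min; less 30 min break → 4 h 20 min
Thu: 07:08–12:13 = 5 h 5 min
Fri: 06:16–12:55 = 6 h 39 min; less 10 min break → 6 h 29 min
Sat: 08:01–19:20 = 11 h 19 min
Sun: 08:08–18:02 = 9 h 54 min; less 15 min break → 9 h 39 min
Total: 8 h 17 min + 10 h 5 min + 4 h 20 min + 5 h 5 min + 6 h 29 min + 11 h 19 min + 9 h 39 min = 55 h 14 min.

55.23 hours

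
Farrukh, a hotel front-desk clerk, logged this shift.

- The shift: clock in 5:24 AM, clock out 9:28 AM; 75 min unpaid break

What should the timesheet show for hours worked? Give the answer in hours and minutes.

2 h 49 min

The shift: 5:24 AM–9:28 AM = 4 h 4 min; less 75 min break → 2 h 49 min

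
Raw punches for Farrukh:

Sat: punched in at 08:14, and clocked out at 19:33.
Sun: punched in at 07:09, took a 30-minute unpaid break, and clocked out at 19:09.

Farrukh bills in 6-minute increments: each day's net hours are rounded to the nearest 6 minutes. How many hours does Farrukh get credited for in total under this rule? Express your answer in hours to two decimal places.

22.80 hours

Sat: 08:14–19:33 = 11 h 19 min → rounds to 11 h 18 min
Sun: 07:09–19:09 = 12 h 0 min − 30 min = 11 h 30 min → rounds to 11 h 30 min
Total credited: 22 h 48 min.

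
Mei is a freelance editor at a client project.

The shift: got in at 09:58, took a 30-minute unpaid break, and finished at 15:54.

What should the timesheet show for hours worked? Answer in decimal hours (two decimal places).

5.43 hours

The shift: 09:58–15:54 = 5 h 56 min; less 30 min break → 5 h 26 min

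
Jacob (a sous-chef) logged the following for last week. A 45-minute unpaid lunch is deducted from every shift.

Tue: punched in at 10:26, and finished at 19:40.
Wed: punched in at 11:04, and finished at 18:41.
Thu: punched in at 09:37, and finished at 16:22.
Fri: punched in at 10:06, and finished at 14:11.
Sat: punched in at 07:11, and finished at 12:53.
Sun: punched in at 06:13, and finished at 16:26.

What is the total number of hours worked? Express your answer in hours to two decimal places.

39.10 hours

Tue: 10:26–19:40 = 9 h 14 min; less 45 min break → 8 h 29 min
Wed: 11:04–18:41 = 7 h 37 min; less 45 min break → 6 h 52 min
Thu: 09:37–16:22 = 6 h 45 min; less 45 min break → 6 h 0 min
Fri: 10:06–14:11 = 4 h 5 min; less 45 min break → 3 h 20 min
Sat: 07:11–12:53 = 5 h 42 min; less 45 min break → 4 h 57 min
Sun: 06:13–16:26 = 10 h 13 min; less 45 min break → 9 h 28 min
Total: 8 h 29 min + 6 h 52 min + 6 h 0 min + 3 h 20 min + 4 h 57 min + 9 h 28 min = 39 h 6 min.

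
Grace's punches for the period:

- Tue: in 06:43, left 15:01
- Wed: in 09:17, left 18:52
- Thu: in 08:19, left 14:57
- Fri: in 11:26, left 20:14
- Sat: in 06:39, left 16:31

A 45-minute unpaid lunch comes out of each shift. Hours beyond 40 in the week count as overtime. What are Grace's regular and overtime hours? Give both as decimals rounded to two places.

Regular 39.43 hours, overtime 0.00 hours

Tue: 06:43–15:01 = 8 h 18 min; less 45 min break → 7 h 33 min
Wed: 09:17–18:52 = 9 h 35 min; less 45 min break → 8 h 50 min
Thu: 08:19–14:57 = 6 h 38 min; less 45 min break → 5 h 53 min
Fri: 11:26–20:14 = 8 h 48 min; less 45 min break → 8 h 3 min
Sat: 06:39–16:31 = 9 h 52 min; less 45 min break → 9 h 7 min
Total worked: 39 h 26 min = 39.43 h.
Threshold 40 h → overtime 0 h 0 min, regular 39 h 26 min.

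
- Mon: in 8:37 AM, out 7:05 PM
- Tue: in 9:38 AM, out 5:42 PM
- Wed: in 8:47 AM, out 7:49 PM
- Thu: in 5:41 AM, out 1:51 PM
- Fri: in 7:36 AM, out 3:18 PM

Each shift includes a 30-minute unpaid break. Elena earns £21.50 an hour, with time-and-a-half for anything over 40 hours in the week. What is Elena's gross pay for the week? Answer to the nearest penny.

£954.60

Mon: 8:37 AM–7:05 PM = 10 h 28 min; less 30 min break → 9 h 58 min
Tue: 9:38 AM–5:42 PM = 8 h 4 min; less 30 min break → 7 h 34 min
Wed: 8:47 AM–7:49 PM = 11 h 2 min; less 30 min break → 10 h 32 min
Thu: 5:41 AM–1:51 PM = 8 h 10 min; less 30 min break → 7 h 40 min
Fri: 7:36 AM–3:18 PM = 7 h 42 min; less 30 min break → 7 h 12 min
Total worked: 42 h 56 min = 2576 min.
Regular 40 h 0 min = 2400 min at £21.50/h; overtime 2 h 56 min = 176 min at £32.25/h.
Pay = (2400 × £21.50 + 176 × £32.25) ÷ 60 = £954.60.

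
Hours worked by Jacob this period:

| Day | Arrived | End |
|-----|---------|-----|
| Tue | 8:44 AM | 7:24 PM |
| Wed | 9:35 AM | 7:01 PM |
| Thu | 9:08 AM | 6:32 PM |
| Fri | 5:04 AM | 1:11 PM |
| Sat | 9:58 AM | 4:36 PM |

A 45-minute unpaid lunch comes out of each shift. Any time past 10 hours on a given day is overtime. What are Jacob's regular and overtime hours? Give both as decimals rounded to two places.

Regular 40.50 hours, overtime 0.00 hours

Tue: 8:44 AM–7:24 PM = 10 h 40 min; less 45 min break → 9 h 55 min
Wed: 9:35 AM–7:01 PM = 9 h 26 min; less 45 min break → 8 h 41 min
Thu: 9:08 AM–6:32 PM = 9 h 24 min; less 45 min break → 8 h 39 min
Fri: 5:04 AM–1:11 PM = 8 h 7 min; less 45 min break → 7 h 22 min
Sat: 9:58 AM–4:36 PM = 6 h 38 min; less 45 min break → 5 h 53 min
Tue reg 9 h 55 min / OT 0 h 0 min; Wed reg 8 h 41 min / OT 0 h 0 min; Thu reg 8 h 39 min / OT 0 h 0 min; Fri reg 7 h 22 min / OT 0 h 0 min; Sat reg 5 h 53 min / OT 0 h 0 min.
Totals: regular 40 h 30 min, overtime 0 h 0 min.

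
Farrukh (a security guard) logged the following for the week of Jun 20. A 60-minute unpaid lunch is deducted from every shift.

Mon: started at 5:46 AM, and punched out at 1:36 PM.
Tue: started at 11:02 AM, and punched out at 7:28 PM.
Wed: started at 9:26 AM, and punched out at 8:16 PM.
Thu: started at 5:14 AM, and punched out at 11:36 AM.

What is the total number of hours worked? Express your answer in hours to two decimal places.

29.47 hours

Mon: 5:46 AM–1:36 PM = 7 h 50 min; less 60 min break → 6 h 50 min
Tue: 11:02 AM–7:28 PM = 8 h 26 min; less 60 min break → 7 h 26 min
Wed: 9:26 AM–8:16 PM = 10 h 50 min; less 60 min break → 9 h 50 min
Thu: 5:14 AM–11:36 AM = 6 h 22 min; less 60 min break → 5 h 22 min
Total: 6 h 50 min + 7 h 26 min + 9 h 50 min + 5 h 22 min = 29 h 28 min.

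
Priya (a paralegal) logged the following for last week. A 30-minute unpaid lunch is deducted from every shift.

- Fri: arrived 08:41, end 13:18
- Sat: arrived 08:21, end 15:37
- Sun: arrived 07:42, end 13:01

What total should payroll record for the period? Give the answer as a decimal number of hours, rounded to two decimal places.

15.70 hours

Fri: 08:41–13:18 = 4 h 37 min; less 30 min break → 4 h 7 min
Sat: 08:21–15:37 = 7 h 16 min; less 30 min break → 6 h 46 min
Sun: 07:42–13:01 = 5 h 19 min; less 30 min break → 4 h 49 min
Total: 4 h 7 min + 6 h 46 min + 4 h 49 min = 15 h 42 min.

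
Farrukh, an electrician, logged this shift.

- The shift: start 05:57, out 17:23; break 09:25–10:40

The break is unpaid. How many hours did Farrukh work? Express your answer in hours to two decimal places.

The shift: 05:57–17:23 = 11 h 26 min; less 75 min break → 10 h 11 min

10.18 hours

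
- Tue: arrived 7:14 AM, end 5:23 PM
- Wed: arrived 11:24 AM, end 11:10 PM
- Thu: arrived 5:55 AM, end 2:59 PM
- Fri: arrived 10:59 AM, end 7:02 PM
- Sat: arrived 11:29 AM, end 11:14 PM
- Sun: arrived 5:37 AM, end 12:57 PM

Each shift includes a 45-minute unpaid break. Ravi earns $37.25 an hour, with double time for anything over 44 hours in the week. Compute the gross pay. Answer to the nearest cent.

Tue: 7:14 AM–5:23 PM = 10 h 9 min; less 45 min break → 9 h 24 min
Wed: 11:24 AM–11:10 PM = 11 h 46 min; less 45 min break → 11 h 1 min
Thu: 5:55 AM–2:59 PM = 9 h 4 min; less 45 min break → 8 h 19 min
Fri: 10:59 AM–7:02 PM = 8 h 3 min; less 45 min break → 7 h 18 min
Sat: 11:29 AM–11:14 PM = 11 h 45 min; less 45 min break → 11 h 0 min
Sun: 5:37 AM–12:57 PM = 7 h 20 min; less 45 min break → 6 h 35 min
Total worked: 53 h 37 min = 3217 min.
Regular 44 h 0 min = 2640 min at $37.25/h; overtime 9 h 37 min = 577 min at $74.50/h.
Pay = (2640 × $37.25 + 577 × $74.50) ÷ 60 = $2355.44.

$2355.44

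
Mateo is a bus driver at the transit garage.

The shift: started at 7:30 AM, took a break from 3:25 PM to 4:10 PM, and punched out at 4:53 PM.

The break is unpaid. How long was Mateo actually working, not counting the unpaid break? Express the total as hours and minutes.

8 h 38 min

The shift: 7:30 AM–4:53 PM = 9 h 23 min; less 45 min break → 8 h 38 min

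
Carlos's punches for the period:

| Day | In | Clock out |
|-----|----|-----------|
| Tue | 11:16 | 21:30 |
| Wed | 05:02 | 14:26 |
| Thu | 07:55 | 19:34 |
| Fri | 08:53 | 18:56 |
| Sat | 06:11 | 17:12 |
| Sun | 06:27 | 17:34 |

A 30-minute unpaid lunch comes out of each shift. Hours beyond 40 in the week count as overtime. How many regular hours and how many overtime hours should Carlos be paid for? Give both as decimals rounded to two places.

Tue: 11:16–21:30 = 10 h 14 min; less 30 min break → 9 h 44 min
Wed: 05:02–14:26 = 9 h 24 min; less 30 min break → 8 h 54 min
Thu: 07:55–19:34 = 11 h 39 min; less 30 min break → 11 h 9 min
Fri: 08:53–18:56 = 10 h 3 min; less 30 min break → 9 h 33 min
Sat: 06:11–17:12 = 11 h 1 min; less 30 min break → 10 h 31 min
Sun: 06:27–17:34 = 11 h 7 min; less 30 min break → 10 h 37 min
Total worked: 60 h 28 min = 60.47 h.
Threshold 40 h → overtime 20 h 28 min, regular 40 h 0 min.

Regular 40.00 hours, overtime 20.47 hours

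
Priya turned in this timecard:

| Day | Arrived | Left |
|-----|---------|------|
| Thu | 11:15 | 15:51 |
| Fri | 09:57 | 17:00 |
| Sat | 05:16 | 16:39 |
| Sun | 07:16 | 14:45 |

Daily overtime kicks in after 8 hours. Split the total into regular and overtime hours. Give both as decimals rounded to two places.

Regular 27.13 hours, overtime 3.38 hours

Thu: 11:15–15:51 = 4 h 36 min
Fri: 09:57–17:00 = 7 h 3 min
Sat: 05:16–16:39 = 11 h 23 min
Sun: 07:16–14:45 = 7 h 29 min
Thu reg 4 h 36 min / OT 0 h 0 min; Fri reg 7 h 3 min / OT 0 h 0 min; Sat reg 8 h 0 min / OT 3 h 23 min; Sun reg 7 h 29 min / OT 0 h 0 min.
Totals: regular 27 h 8 min, overtime 3 h 23 min.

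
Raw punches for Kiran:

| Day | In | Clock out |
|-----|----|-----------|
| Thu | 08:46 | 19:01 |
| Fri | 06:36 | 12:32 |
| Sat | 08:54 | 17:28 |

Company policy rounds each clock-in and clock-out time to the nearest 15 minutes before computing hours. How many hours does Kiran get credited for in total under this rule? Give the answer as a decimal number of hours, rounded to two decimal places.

Thu: in 08:46→08:45, out 19:01→19:00; 10 h 15 min
Fri: in 06:36→06:30, out 12:32→12:30; 6 h 0 min
Sat: in 08:54→09:00, out 17:28→17:30; 8 h 30 min
Total credited: 24 h 45 min.

24.75 hours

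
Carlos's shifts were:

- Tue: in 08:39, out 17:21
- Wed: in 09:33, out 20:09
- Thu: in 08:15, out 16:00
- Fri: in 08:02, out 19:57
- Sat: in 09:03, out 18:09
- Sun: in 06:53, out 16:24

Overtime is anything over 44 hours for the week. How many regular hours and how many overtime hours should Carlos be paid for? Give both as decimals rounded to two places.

Regular 44.00 hours, overtime 13.58 hours

Tue: 08:39–17:21 = 8 h 42 min
Wed: 09:33–20:09 = 10 h 36 min
Thu: 08:15–16:00 = 7 h 45 min
Fri: 08:02–19:57 = 11 h 55 min
Sat: 09:03–18:09 = 9 h 6 min
Sun: 06:53–16:24 = 9 h 31 min
Total worked: 57 h 35 min = 57.58 h.
Threshold 44 h → overtime 13 h 35 min, regular 44 h 0 min.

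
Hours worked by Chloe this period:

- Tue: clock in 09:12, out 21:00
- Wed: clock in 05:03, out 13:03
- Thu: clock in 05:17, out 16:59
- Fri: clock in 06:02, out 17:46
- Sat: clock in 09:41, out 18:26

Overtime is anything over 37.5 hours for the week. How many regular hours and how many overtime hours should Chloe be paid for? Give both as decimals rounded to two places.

Tue: 09:12–21:00 = 11 h 48 min
Wed: 05:03–13:03 = 8 h 0 min
Thu: 05:17–16:59 = 11 h 42 min
Fri: 06:02–17:46 = 11 h 44 min
Sat: 09:41–18:26 = 8 h 45 min
Total worked: 51 h 59 min = 51.98 h.
Threshold 37.5 h → overtime 14 h 29 min, regular 37 h 30 min.

Regular 37.50 hours, overtime 14.48 hours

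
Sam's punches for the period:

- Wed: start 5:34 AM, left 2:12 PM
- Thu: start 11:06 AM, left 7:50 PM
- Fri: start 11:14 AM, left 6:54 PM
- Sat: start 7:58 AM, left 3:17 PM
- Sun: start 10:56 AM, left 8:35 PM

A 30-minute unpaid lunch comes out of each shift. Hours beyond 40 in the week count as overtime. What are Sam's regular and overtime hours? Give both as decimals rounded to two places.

Regular 39.50 hours, overtime 0.00 hours

Wed: 5:34 AM–2:12 PM = 8 h 38 min; less 30 min break → 8 h 8 min
Thu: 11:06 AM–7:50 PM = 8 h 44 min; less 30 min break → 8 h 14 min
Fri: 11:14 AM–6:54 PM = 7 h 40 min; less 30 min break → 7 h 10 min
Sat: 7:58 AM–3:17 PM = 7 h 19 min; less 30 min break → 6 h 49 min
Sun: 10:56 AM–8:35 PM = 9 h 39 min; less 30 min break → 9 h 9 min
Total worked: 39 h 30 min = 39.50 h.
Threshold 40 h → overtime 0 h 0 min, regular 39 h 30 min.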